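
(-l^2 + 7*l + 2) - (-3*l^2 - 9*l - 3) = 2*l^2 + 16*l + 5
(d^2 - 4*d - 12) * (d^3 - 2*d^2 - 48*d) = d^5 - 6*d^4 - 52*d^3 + 216*d^2 + 576*d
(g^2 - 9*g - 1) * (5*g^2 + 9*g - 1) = 5*g^4 - 36*g^3 - 87*g^2 + 1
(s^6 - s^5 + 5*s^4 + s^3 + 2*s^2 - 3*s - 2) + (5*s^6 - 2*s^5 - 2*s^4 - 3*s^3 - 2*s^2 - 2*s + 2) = 6*s^6 - 3*s^5 + 3*s^4 - 2*s^3 - 5*s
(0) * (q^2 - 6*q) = 0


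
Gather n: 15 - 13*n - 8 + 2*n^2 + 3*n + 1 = 2*n^2 - 10*n + 8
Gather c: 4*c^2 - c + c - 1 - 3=4*c^2 - 4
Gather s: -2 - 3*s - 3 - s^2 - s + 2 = -s^2 - 4*s - 3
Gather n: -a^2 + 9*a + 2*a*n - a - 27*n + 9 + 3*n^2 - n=-a^2 + 8*a + 3*n^2 + n*(2*a - 28) + 9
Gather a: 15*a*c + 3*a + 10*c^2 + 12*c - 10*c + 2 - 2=a*(15*c + 3) + 10*c^2 + 2*c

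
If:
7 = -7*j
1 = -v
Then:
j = -1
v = -1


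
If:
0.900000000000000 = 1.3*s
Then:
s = 0.69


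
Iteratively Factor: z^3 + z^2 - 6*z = (z)*(z^2 + z - 6) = z*(z + 3)*(z - 2)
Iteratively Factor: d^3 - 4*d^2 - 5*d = (d + 1)*(d^2 - 5*d) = d*(d + 1)*(d - 5)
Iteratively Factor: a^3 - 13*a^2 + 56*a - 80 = (a - 4)*(a^2 - 9*a + 20) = (a - 4)^2*(a - 5)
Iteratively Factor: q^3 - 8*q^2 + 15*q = (q)*(q^2 - 8*q + 15) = q*(q - 5)*(q - 3)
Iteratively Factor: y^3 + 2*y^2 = (y)*(y^2 + 2*y) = y^2*(y + 2)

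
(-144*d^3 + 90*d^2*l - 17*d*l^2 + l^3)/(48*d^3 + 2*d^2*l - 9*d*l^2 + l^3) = (-6*d + l)/(2*d + l)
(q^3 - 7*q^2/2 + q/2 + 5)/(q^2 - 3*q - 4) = (q^2 - 9*q/2 + 5)/(q - 4)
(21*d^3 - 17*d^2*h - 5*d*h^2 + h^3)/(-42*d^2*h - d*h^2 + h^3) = (-3*d^2 + 2*d*h + h^2)/(h*(6*d + h))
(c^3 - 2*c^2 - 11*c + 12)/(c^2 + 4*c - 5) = (c^2 - c - 12)/(c + 5)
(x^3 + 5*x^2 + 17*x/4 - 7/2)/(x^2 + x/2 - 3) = (4*x^2 + 12*x - 7)/(2*(2*x - 3))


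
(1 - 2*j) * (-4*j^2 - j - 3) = 8*j^3 - 2*j^2 + 5*j - 3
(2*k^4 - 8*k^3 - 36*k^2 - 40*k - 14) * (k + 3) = 2*k^5 - 2*k^4 - 60*k^3 - 148*k^2 - 134*k - 42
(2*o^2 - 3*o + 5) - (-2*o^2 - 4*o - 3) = 4*o^2 + o + 8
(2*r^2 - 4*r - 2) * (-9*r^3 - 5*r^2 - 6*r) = -18*r^5 + 26*r^4 + 26*r^3 + 34*r^2 + 12*r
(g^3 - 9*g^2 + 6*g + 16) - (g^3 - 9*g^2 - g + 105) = 7*g - 89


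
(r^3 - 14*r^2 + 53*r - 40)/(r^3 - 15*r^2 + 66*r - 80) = (r - 1)/(r - 2)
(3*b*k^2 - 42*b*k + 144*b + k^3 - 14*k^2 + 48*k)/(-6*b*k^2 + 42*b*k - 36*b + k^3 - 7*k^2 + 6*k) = (-3*b*k + 24*b - k^2 + 8*k)/(6*b*k - 6*b - k^2 + k)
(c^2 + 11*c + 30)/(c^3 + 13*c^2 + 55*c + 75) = (c + 6)/(c^2 + 8*c + 15)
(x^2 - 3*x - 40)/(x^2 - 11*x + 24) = (x + 5)/(x - 3)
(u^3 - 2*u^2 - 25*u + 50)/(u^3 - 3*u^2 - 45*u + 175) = (u^2 + 3*u - 10)/(u^2 + 2*u - 35)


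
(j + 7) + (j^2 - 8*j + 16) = j^2 - 7*j + 23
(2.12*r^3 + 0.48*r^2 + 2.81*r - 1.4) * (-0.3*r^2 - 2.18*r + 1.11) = -0.636*r^5 - 4.7656*r^4 + 0.4638*r^3 - 5.173*r^2 + 6.1711*r - 1.554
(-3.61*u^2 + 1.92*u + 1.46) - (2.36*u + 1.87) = -3.61*u^2 - 0.44*u - 0.41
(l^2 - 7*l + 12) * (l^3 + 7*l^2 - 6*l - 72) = l^5 - 43*l^3 + 54*l^2 + 432*l - 864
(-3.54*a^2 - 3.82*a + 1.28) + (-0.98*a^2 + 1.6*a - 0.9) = -4.52*a^2 - 2.22*a + 0.38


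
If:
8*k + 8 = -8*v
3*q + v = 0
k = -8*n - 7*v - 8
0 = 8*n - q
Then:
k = 4/17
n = 7/136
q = 7/17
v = -21/17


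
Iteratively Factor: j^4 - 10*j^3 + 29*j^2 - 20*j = (j - 4)*(j^3 - 6*j^2 + 5*j) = (j - 4)*(j - 1)*(j^2 - 5*j) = (j - 5)*(j - 4)*(j - 1)*(j)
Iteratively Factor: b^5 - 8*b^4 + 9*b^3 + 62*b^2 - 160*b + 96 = (b - 4)*(b^4 - 4*b^3 - 7*b^2 + 34*b - 24) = (b - 4)*(b - 1)*(b^3 - 3*b^2 - 10*b + 24) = (b - 4)*(b - 2)*(b - 1)*(b^2 - b - 12) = (b - 4)^2*(b - 2)*(b - 1)*(b + 3)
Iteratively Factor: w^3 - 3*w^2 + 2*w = (w - 2)*(w^2 - w) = w*(w - 2)*(w - 1)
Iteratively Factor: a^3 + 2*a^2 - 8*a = (a + 4)*(a^2 - 2*a) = a*(a + 4)*(a - 2)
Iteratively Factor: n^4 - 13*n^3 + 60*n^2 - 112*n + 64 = (n - 4)*(n^3 - 9*n^2 + 24*n - 16) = (n - 4)^2*(n^2 - 5*n + 4) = (n - 4)^3*(n - 1)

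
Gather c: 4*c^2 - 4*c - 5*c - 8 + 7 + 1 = 4*c^2 - 9*c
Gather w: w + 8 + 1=w + 9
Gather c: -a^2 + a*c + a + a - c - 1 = -a^2 + 2*a + c*(a - 1) - 1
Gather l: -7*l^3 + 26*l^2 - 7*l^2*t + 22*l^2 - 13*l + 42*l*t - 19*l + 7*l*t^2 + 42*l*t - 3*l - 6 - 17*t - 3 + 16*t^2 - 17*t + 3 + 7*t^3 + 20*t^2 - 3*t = -7*l^3 + l^2*(48 - 7*t) + l*(7*t^2 + 84*t - 35) + 7*t^3 + 36*t^2 - 37*t - 6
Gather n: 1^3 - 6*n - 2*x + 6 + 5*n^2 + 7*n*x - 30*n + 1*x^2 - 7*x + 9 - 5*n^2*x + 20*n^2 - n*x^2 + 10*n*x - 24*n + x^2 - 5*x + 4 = n^2*(25 - 5*x) + n*(-x^2 + 17*x - 60) + 2*x^2 - 14*x + 20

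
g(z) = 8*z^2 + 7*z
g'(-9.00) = -137.00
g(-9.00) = 585.00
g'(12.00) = 199.00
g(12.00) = 1236.00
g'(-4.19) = -60.04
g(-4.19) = 111.12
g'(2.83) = 52.28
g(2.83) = 83.88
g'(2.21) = 42.36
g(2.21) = 54.54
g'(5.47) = 94.52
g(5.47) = 277.66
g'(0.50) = 15.00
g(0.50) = 5.50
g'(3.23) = 58.68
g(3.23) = 106.07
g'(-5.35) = -78.60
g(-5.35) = 191.53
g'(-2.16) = -27.56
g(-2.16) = 22.20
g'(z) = 16*z + 7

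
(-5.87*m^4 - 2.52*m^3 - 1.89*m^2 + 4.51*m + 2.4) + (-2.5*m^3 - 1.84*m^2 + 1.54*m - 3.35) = -5.87*m^4 - 5.02*m^3 - 3.73*m^2 + 6.05*m - 0.95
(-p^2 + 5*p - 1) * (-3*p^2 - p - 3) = 3*p^4 - 14*p^3 + p^2 - 14*p + 3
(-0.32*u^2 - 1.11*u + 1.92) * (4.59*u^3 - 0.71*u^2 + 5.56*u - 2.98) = -1.4688*u^5 - 4.8677*u^4 + 7.8217*u^3 - 6.5812*u^2 + 13.983*u - 5.7216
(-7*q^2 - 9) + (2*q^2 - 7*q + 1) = -5*q^2 - 7*q - 8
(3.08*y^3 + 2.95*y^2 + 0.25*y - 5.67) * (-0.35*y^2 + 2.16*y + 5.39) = -1.078*y^5 + 5.6203*y^4 + 22.8857*y^3 + 18.425*y^2 - 10.8997*y - 30.5613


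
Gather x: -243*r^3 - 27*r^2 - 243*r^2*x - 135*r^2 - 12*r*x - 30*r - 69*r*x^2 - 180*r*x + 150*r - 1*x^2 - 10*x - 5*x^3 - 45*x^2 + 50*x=-243*r^3 - 162*r^2 + 120*r - 5*x^3 + x^2*(-69*r - 46) + x*(-243*r^2 - 192*r + 40)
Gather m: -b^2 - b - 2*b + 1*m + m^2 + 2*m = -b^2 - 3*b + m^2 + 3*m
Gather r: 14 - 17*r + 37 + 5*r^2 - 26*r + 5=5*r^2 - 43*r + 56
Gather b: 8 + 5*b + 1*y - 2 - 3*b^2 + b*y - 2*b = -3*b^2 + b*(y + 3) + y + 6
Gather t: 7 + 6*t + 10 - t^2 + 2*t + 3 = -t^2 + 8*t + 20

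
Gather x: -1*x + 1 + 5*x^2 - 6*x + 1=5*x^2 - 7*x + 2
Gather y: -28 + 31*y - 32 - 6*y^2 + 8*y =-6*y^2 + 39*y - 60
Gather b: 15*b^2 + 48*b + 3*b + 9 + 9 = 15*b^2 + 51*b + 18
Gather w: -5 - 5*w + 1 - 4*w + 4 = -9*w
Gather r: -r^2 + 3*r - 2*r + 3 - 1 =-r^2 + r + 2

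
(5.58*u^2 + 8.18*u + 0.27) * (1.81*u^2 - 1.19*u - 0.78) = 10.0998*u^4 + 8.1656*u^3 - 13.5979*u^2 - 6.7017*u - 0.2106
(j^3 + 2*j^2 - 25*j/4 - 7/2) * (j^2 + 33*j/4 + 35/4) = j^5 + 41*j^4/4 + 19*j^3 - 601*j^2/16 - 1337*j/16 - 245/8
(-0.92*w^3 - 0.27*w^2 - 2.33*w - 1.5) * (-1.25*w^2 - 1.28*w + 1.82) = 1.15*w^5 + 1.5151*w^4 + 1.5837*w^3 + 4.366*w^2 - 2.3206*w - 2.73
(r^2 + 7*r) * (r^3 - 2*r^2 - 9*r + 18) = r^5 + 5*r^4 - 23*r^3 - 45*r^2 + 126*r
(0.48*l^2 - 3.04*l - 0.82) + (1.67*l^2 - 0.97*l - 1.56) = 2.15*l^2 - 4.01*l - 2.38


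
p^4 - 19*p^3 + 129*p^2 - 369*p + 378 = (p - 7)*(p - 6)*(p - 3)^2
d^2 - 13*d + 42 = (d - 7)*(d - 6)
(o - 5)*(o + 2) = o^2 - 3*o - 10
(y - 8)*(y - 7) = y^2 - 15*y + 56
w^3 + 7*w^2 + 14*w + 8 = (w + 1)*(w + 2)*(w + 4)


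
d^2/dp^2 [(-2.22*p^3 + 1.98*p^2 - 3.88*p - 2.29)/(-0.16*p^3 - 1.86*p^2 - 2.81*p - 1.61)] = (-1.42272*p^6 - 5.39270400000001*p^5 + 6.11039999999997*p^4 + 83.862332*p^3 + 137.555412*p^2 + 33.086544*p - 22.922862)/(0.004096*p^9 + 0.142848*p^8 + 1.876416*p^7 + 11.57604*p^6 + 35.829372*p^5 + 65.113242*p^4 + 73.921205*p^3 + 52.602081*p^2 + 21.851403*p + 4.173281)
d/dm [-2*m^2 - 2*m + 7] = -4*m - 2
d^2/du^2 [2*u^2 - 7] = 4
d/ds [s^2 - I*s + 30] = 2*s - I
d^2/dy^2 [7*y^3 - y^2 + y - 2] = 42*y - 2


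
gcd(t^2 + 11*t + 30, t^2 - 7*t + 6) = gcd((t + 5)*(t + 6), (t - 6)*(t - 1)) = 1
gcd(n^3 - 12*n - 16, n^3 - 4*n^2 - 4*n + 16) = n^2 - 2*n - 8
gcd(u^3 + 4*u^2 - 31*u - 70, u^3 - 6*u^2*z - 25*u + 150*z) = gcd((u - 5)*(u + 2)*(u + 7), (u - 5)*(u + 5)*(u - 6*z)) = u - 5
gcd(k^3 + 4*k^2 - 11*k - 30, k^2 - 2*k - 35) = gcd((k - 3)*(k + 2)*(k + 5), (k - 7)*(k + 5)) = k + 5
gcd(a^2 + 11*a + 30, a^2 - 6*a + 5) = 1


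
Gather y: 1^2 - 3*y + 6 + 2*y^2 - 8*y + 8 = 2*y^2 - 11*y + 15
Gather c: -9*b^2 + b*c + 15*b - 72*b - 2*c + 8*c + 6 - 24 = -9*b^2 - 57*b + c*(b + 6) - 18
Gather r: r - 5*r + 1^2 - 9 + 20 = 12 - 4*r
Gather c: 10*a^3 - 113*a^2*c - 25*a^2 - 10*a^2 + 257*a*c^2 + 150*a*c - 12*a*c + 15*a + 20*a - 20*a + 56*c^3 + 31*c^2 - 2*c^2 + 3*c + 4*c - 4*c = 10*a^3 - 35*a^2 + 15*a + 56*c^3 + c^2*(257*a + 29) + c*(-113*a^2 + 138*a + 3)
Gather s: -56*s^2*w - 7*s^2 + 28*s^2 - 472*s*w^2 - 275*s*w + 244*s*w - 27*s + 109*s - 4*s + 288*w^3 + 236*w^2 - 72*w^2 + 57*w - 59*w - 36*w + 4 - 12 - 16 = s^2*(21 - 56*w) + s*(-472*w^2 - 31*w + 78) + 288*w^3 + 164*w^2 - 38*w - 24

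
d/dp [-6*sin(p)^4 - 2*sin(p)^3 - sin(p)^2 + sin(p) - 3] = (-24*sin(p)^3 - 6*sin(p)^2 - 2*sin(p) + 1)*cos(p)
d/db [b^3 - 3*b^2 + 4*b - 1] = 3*b^2 - 6*b + 4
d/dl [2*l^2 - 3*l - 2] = 4*l - 3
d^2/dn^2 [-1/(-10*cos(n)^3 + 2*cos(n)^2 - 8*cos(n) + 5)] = 2*((31*cos(n) - 8*cos(2*n) + 45*cos(3*n))*(10*cos(n)^3 - 2*cos(n)^2 + 8*cos(n) - 5)/4 + 4*(15*cos(n)^2 - 2*cos(n) + 4)^2*sin(n)^2)/(10*cos(n)^3 - 2*cos(n)^2 + 8*cos(n) - 5)^3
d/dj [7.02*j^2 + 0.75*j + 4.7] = 14.04*j + 0.75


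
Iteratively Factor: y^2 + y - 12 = (y + 4)*(y - 3)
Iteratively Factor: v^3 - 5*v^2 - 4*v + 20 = (v + 2)*(v^2 - 7*v + 10) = (v - 5)*(v + 2)*(v - 2)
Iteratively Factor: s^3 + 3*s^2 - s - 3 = (s + 1)*(s^2 + 2*s - 3) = (s - 1)*(s + 1)*(s + 3)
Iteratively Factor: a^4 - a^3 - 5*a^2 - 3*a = (a - 3)*(a^3 + 2*a^2 + a) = (a - 3)*(a + 1)*(a^2 + a) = (a - 3)*(a + 1)^2*(a)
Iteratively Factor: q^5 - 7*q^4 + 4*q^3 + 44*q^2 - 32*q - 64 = (q - 4)*(q^4 - 3*q^3 - 8*q^2 + 12*q + 16) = (q - 4)*(q - 2)*(q^3 - q^2 - 10*q - 8) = (q - 4)^2*(q - 2)*(q^2 + 3*q + 2) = (q - 4)^2*(q - 2)*(q + 2)*(q + 1)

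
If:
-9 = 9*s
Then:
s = -1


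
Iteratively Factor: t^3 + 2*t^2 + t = (t)*(t^2 + 2*t + 1) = t*(t + 1)*(t + 1)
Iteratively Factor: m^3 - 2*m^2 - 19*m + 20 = (m + 4)*(m^2 - 6*m + 5) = (m - 5)*(m + 4)*(m - 1)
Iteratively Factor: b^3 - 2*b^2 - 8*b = (b)*(b^2 - 2*b - 8) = b*(b - 4)*(b + 2)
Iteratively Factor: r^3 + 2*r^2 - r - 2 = (r + 2)*(r^2 - 1) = (r - 1)*(r + 2)*(r + 1)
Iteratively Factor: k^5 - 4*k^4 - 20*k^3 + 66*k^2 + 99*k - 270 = (k - 2)*(k^4 - 2*k^3 - 24*k^2 + 18*k + 135) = (k - 5)*(k - 2)*(k^3 + 3*k^2 - 9*k - 27) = (k - 5)*(k - 2)*(k + 3)*(k^2 - 9) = (k - 5)*(k - 2)*(k + 3)^2*(k - 3)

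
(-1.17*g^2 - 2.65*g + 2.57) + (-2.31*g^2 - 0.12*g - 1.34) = -3.48*g^2 - 2.77*g + 1.23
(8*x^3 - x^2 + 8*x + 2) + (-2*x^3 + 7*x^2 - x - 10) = 6*x^3 + 6*x^2 + 7*x - 8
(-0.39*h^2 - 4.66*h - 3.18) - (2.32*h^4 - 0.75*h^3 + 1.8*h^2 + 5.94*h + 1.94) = -2.32*h^4 + 0.75*h^3 - 2.19*h^2 - 10.6*h - 5.12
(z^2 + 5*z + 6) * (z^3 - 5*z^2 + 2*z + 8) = z^5 - 17*z^3 - 12*z^2 + 52*z + 48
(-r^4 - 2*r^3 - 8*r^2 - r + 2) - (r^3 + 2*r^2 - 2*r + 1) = -r^4 - 3*r^3 - 10*r^2 + r + 1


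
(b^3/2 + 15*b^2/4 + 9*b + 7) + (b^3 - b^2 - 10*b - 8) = 3*b^3/2 + 11*b^2/4 - b - 1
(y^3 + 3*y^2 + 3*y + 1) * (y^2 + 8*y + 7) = y^5 + 11*y^4 + 34*y^3 + 46*y^2 + 29*y + 7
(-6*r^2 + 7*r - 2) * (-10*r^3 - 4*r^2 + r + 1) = 60*r^5 - 46*r^4 - 14*r^3 + 9*r^2 + 5*r - 2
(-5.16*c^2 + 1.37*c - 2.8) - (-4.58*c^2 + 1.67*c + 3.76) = -0.58*c^2 - 0.3*c - 6.56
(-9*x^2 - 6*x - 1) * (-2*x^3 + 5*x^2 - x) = 18*x^5 - 33*x^4 - 19*x^3 + x^2 + x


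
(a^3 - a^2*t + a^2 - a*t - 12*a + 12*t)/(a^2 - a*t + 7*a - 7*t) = (a^2 + a - 12)/(a + 7)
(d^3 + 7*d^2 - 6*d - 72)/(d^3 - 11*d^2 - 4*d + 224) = (d^2 + 3*d - 18)/(d^2 - 15*d + 56)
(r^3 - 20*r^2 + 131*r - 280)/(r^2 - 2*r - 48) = (r^2 - 12*r + 35)/(r + 6)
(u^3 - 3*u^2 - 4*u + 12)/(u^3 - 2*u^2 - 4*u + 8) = (u - 3)/(u - 2)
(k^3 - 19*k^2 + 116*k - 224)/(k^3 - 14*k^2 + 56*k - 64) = (k - 7)/(k - 2)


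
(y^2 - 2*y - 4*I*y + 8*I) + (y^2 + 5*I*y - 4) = 2*y^2 - 2*y + I*y - 4 + 8*I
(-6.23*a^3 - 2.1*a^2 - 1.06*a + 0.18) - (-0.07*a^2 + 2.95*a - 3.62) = -6.23*a^3 - 2.03*a^2 - 4.01*a + 3.8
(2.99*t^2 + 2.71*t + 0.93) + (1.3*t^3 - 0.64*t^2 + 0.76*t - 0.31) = 1.3*t^3 + 2.35*t^2 + 3.47*t + 0.62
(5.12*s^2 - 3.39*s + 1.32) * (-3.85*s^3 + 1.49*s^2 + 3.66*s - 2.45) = -19.712*s^5 + 20.6803*s^4 + 8.6061*s^3 - 22.9846*s^2 + 13.1367*s - 3.234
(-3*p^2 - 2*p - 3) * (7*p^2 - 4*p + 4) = -21*p^4 - 2*p^3 - 25*p^2 + 4*p - 12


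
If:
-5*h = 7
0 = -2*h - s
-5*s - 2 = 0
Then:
No Solution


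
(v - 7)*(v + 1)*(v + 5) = v^3 - v^2 - 37*v - 35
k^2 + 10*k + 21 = (k + 3)*(k + 7)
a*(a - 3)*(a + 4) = a^3 + a^2 - 12*a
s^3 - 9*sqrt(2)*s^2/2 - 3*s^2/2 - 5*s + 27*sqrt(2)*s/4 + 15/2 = (s - 3/2)*(s - 5*sqrt(2))*(s + sqrt(2)/2)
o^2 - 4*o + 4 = (o - 2)^2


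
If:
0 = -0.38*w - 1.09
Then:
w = -2.87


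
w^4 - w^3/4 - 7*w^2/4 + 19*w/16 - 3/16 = (w - 1)*(w - 1/2)*(w - 1/4)*(w + 3/2)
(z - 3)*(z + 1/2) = z^2 - 5*z/2 - 3/2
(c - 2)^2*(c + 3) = c^3 - c^2 - 8*c + 12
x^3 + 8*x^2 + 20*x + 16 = (x + 2)^2*(x + 4)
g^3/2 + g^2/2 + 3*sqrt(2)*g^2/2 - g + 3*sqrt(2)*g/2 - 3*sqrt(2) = (g/2 + 1)*(g - 1)*(g + 3*sqrt(2))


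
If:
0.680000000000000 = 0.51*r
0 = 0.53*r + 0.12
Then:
No Solution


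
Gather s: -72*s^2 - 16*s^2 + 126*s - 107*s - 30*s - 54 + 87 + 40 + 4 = -88*s^2 - 11*s + 77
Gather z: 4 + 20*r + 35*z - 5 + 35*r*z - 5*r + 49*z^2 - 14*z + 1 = 15*r + 49*z^2 + z*(35*r + 21)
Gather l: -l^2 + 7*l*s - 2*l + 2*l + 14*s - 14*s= -l^2 + 7*l*s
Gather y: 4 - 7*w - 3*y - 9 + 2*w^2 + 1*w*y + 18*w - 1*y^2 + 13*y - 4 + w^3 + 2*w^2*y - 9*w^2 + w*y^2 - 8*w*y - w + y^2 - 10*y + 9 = w^3 - 7*w^2 + w*y^2 + 10*w + y*(2*w^2 - 7*w)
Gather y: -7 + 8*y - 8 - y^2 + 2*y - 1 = -y^2 + 10*y - 16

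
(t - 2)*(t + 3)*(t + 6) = t^3 + 7*t^2 - 36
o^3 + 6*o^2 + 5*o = o*(o + 1)*(o + 5)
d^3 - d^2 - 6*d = d*(d - 3)*(d + 2)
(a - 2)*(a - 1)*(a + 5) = a^3 + 2*a^2 - 13*a + 10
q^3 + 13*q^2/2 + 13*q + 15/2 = (q + 1)*(q + 5/2)*(q + 3)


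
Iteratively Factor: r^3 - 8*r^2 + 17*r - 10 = (r - 1)*(r^2 - 7*r + 10) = (r - 2)*(r - 1)*(r - 5)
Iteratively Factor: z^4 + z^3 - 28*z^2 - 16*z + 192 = (z + 4)*(z^3 - 3*z^2 - 16*z + 48) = (z - 4)*(z + 4)*(z^2 + z - 12) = (z - 4)*(z - 3)*(z + 4)*(z + 4)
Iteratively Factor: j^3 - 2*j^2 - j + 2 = (j - 2)*(j^2 - 1) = (j - 2)*(j + 1)*(j - 1)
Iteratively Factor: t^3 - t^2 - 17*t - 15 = (t + 3)*(t^2 - 4*t - 5) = (t + 1)*(t + 3)*(t - 5)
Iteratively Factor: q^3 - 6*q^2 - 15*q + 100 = (q - 5)*(q^2 - q - 20) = (q - 5)^2*(q + 4)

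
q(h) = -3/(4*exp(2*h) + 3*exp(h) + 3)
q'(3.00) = 0.00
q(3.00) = 0.00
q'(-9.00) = 0.00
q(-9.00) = -1.00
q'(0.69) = 0.18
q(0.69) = -0.12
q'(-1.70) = 0.18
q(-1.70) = -0.81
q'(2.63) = 0.01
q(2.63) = -0.00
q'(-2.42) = 0.09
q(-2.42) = -0.91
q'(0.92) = 0.14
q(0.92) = -0.08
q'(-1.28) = 0.25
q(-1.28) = -0.72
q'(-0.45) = 0.36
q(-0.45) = -0.46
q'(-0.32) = 0.36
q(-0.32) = -0.41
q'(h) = -3*(-8*exp(2*h) - 3*exp(h))/(4*exp(2*h) + 3*exp(h) + 3)^2 = (24*exp(h) + 9)*exp(h)/(4*exp(2*h) + 3*exp(h) + 3)^2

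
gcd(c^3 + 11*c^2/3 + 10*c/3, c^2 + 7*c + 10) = c + 2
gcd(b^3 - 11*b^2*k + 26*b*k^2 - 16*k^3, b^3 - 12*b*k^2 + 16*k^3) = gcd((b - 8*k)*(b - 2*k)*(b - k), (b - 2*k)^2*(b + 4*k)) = b - 2*k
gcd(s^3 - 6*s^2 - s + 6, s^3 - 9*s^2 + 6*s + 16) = s + 1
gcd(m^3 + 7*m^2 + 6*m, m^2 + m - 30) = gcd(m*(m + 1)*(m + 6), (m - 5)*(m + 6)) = m + 6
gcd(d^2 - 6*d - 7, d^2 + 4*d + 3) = d + 1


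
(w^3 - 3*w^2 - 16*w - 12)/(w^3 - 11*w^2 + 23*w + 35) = (w^2 - 4*w - 12)/(w^2 - 12*w + 35)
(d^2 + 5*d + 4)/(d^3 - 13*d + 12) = (d + 1)/(d^2 - 4*d + 3)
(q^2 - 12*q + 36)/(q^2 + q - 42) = (q - 6)/(q + 7)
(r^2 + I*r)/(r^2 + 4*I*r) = (r + I)/(r + 4*I)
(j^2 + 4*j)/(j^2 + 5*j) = (j + 4)/(j + 5)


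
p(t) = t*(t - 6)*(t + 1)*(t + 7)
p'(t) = t*(t - 6)*(t + 1) + t*(t - 6)*(t + 7) + t*(t + 1)*(t + 7) + (t - 6)*(t + 1)*(t + 7) = 4*t^3 + 6*t^2 - 82*t - 42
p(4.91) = -376.71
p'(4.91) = 173.51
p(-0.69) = 9.03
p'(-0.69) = 16.12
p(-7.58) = 392.85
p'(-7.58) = -817.78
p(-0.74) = 8.12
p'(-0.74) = 20.34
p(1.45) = -136.58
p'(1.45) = -136.09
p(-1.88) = -66.75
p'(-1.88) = 106.79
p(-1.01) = -0.42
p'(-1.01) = 42.82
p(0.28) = -14.92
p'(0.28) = -64.40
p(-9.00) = 2160.00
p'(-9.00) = -1734.00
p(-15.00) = 35280.00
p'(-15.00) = -10962.00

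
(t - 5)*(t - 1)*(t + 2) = t^3 - 4*t^2 - 7*t + 10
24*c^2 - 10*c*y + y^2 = (-6*c + y)*(-4*c + y)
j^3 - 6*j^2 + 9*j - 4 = (j - 4)*(j - 1)^2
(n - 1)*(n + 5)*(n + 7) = n^3 + 11*n^2 + 23*n - 35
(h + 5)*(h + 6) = h^2 + 11*h + 30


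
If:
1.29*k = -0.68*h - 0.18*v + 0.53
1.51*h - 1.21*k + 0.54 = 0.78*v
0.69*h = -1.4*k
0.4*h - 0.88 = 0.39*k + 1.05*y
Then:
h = 0.76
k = -0.38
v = 2.76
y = -0.41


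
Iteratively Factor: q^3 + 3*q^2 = (q)*(q^2 + 3*q) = q^2*(q + 3)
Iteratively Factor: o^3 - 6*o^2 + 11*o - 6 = (o - 2)*(o^2 - 4*o + 3) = (o - 2)*(o - 1)*(o - 3)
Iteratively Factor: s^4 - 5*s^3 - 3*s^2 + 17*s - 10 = (s - 5)*(s^3 - 3*s + 2) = (s - 5)*(s - 1)*(s^2 + s - 2) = (s - 5)*(s - 1)^2*(s + 2)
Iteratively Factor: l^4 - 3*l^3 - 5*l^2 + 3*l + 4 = (l - 1)*(l^3 - 2*l^2 - 7*l - 4) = (l - 1)*(l + 1)*(l^2 - 3*l - 4) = (l - 4)*(l - 1)*(l + 1)*(l + 1)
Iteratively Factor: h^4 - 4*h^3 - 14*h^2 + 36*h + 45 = (h - 5)*(h^3 + h^2 - 9*h - 9) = (h - 5)*(h + 1)*(h^2 - 9) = (h - 5)*(h + 1)*(h + 3)*(h - 3)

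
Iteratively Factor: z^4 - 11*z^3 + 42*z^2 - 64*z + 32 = (z - 4)*(z^3 - 7*z^2 + 14*z - 8) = (z - 4)*(z - 1)*(z^2 - 6*z + 8) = (z - 4)*(z - 2)*(z - 1)*(z - 4)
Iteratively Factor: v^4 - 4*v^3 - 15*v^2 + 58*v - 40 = (v - 2)*(v^3 - 2*v^2 - 19*v + 20) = (v - 2)*(v + 4)*(v^2 - 6*v + 5) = (v - 2)*(v - 1)*(v + 4)*(v - 5)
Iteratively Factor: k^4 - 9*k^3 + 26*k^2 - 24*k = (k - 4)*(k^3 - 5*k^2 + 6*k) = k*(k - 4)*(k^2 - 5*k + 6) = k*(k - 4)*(k - 2)*(k - 3)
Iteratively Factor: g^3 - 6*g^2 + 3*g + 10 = (g - 2)*(g^2 - 4*g - 5) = (g - 5)*(g - 2)*(g + 1)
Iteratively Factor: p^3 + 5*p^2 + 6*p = (p)*(p^2 + 5*p + 6) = p*(p + 2)*(p + 3)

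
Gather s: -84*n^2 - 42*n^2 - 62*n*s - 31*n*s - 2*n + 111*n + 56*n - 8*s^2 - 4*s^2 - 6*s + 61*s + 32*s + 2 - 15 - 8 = -126*n^2 + 165*n - 12*s^2 + s*(87 - 93*n) - 21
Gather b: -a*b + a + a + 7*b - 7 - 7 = 2*a + b*(7 - a) - 14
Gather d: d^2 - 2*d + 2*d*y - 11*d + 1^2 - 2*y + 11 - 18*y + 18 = d^2 + d*(2*y - 13) - 20*y + 30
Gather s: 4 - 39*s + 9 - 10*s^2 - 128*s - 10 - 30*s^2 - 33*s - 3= -40*s^2 - 200*s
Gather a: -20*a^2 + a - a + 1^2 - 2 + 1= -20*a^2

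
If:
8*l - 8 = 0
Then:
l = 1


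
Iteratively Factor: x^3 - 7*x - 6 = (x + 2)*(x^2 - 2*x - 3) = (x + 1)*(x + 2)*(x - 3)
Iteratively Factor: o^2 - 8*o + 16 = (o - 4)*(o - 4)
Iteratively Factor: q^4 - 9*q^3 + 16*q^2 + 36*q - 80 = (q + 2)*(q^3 - 11*q^2 + 38*q - 40) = (q - 2)*(q + 2)*(q^2 - 9*q + 20) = (q - 4)*(q - 2)*(q + 2)*(q - 5)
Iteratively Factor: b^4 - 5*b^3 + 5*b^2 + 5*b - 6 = (b - 2)*(b^3 - 3*b^2 - b + 3) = (b - 2)*(b + 1)*(b^2 - 4*b + 3) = (b - 2)*(b - 1)*(b + 1)*(b - 3)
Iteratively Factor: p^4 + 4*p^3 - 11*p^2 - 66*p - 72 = (p - 4)*(p^3 + 8*p^2 + 21*p + 18) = (p - 4)*(p + 2)*(p^2 + 6*p + 9) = (p - 4)*(p + 2)*(p + 3)*(p + 3)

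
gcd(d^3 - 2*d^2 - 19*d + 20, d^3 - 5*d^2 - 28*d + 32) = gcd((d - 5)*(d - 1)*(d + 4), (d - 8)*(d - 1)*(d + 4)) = d^2 + 3*d - 4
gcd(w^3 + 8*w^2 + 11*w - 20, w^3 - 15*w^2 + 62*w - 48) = w - 1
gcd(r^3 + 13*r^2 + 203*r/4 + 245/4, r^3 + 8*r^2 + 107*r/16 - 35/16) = r + 7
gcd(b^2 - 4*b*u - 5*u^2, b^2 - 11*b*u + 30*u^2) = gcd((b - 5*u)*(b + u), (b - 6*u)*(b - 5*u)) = -b + 5*u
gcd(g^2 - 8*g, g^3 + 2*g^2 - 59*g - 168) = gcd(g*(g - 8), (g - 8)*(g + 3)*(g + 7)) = g - 8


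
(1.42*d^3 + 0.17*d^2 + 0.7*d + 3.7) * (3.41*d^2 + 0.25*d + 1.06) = 4.8422*d^5 + 0.9347*d^4 + 3.9347*d^3 + 12.9722*d^2 + 1.667*d + 3.922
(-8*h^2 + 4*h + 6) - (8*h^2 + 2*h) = -16*h^2 + 2*h + 6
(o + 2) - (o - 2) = 4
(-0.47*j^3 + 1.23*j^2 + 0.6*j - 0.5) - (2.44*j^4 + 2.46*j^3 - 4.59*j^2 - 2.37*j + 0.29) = -2.44*j^4 - 2.93*j^3 + 5.82*j^2 + 2.97*j - 0.79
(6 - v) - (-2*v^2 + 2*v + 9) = 2*v^2 - 3*v - 3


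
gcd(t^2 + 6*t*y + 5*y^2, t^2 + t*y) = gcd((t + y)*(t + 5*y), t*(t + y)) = t + y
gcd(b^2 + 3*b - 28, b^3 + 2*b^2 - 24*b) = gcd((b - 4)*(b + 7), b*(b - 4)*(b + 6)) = b - 4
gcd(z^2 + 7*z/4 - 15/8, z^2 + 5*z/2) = z + 5/2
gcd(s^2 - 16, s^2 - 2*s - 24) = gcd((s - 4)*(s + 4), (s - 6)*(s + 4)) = s + 4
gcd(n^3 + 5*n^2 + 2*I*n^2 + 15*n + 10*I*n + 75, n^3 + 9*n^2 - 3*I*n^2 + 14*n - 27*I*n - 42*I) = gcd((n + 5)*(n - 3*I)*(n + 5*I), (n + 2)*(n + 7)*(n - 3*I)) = n - 3*I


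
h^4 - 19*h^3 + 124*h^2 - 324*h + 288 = (h - 8)*(h - 6)*(h - 3)*(h - 2)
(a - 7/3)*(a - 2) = a^2 - 13*a/3 + 14/3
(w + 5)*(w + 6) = w^2 + 11*w + 30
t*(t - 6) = t^2 - 6*t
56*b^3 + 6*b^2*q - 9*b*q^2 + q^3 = (-7*b + q)*(-4*b + q)*(2*b + q)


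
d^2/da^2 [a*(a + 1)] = 2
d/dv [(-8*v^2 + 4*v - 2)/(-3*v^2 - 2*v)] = 4*(7*v^2 - 3*v - 1)/(v^2*(9*v^2 + 12*v + 4))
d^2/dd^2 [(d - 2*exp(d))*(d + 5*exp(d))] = 3*d*exp(d) - 40*exp(2*d) + 6*exp(d) + 2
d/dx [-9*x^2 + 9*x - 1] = 9 - 18*x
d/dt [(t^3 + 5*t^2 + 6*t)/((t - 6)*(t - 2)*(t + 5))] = 2*(-4*t^4 - 34*t^3 + 29*t^2 + 300*t + 180)/(t^6 - 6*t^5 - 47*t^4 + 288*t^3 + 424*t^2 - 3360*t + 3600)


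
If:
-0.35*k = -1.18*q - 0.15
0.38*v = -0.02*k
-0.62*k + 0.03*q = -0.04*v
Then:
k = -0.01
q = -0.13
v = 0.00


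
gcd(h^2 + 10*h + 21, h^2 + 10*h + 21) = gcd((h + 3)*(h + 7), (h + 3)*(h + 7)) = h^2 + 10*h + 21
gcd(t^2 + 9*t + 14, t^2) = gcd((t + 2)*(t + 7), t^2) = 1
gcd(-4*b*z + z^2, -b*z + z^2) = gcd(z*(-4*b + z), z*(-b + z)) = z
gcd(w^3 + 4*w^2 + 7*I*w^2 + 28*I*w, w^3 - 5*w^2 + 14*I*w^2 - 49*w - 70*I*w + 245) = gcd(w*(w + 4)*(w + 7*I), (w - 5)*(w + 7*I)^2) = w + 7*I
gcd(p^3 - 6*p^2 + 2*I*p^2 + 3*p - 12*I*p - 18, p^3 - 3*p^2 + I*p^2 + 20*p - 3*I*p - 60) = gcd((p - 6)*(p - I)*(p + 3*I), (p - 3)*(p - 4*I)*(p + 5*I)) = 1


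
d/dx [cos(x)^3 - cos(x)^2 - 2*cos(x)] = (-3*cos(x)^2 + 2*cos(x) + 2)*sin(x)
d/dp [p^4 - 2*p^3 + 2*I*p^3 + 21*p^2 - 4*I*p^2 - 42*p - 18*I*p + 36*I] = 4*p^3 + p^2*(-6 + 6*I) + p*(42 - 8*I) - 42 - 18*I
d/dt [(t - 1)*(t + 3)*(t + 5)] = 3*t^2 + 14*t + 7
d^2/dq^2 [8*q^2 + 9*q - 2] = 16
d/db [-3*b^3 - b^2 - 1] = b*(-9*b - 2)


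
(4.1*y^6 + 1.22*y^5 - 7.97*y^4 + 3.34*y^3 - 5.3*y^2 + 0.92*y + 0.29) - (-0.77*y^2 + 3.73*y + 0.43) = 4.1*y^6 + 1.22*y^5 - 7.97*y^4 + 3.34*y^3 - 4.53*y^2 - 2.81*y - 0.14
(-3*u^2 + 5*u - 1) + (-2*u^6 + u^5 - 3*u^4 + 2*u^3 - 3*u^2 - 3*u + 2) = -2*u^6 + u^5 - 3*u^4 + 2*u^3 - 6*u^2 + 2*u + 1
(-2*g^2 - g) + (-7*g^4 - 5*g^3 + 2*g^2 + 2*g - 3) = -7*g^4 - 5*g^3 + g - 3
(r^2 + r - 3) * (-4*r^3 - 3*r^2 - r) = -4*r^5 - 7*r^4 + 8*r^3 + 8*r^2 + 3*r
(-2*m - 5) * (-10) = 20*m + 50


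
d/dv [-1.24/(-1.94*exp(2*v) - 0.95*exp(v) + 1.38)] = (-4.8112*exp(v) - 1.178)*exp(v)/(1.94*exp(2*v) + 0.95*exp(v) - 1.38)^2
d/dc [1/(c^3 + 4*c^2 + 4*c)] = (-3*c - 2)/(c^2*(c^3 + 6*c^2 + 12*c + 8))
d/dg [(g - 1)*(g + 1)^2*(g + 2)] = 4*g^3 + 9*g^2 + 2*g - 3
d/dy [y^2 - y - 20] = 2*y - 1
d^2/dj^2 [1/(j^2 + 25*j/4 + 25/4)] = 8*(-16*j^2 - 100*j + (8*j + 25)^2 - 100)/(4*j^2 + 25*j + 25)^3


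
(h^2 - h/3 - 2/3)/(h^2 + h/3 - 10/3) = (3*h^2 - h - 2)/(3*h^2 + h - 10)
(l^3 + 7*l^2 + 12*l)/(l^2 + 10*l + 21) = l*(l + 4)/(l + 7)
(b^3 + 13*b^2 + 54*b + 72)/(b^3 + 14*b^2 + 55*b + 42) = (b^2 + 7*b + 12)/(b^2 + 8*b + 7)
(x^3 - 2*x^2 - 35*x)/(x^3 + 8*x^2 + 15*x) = (x - 7)/(x + 3)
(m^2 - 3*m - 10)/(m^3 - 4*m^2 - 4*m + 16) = (m - 5)/(m^2 - 6*m + 8)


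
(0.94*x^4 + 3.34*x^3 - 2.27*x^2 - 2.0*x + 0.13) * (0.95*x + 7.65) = 0.893*x^5 + 10.364*x^4 + 23.3945*x^3 - 19.2655*x^2 - 15.1765*x + 0.9945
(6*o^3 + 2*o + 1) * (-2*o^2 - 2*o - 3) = -12*o^5 - 12*o^4 - 22*o^3 - 6*o^2 - 8*o - 3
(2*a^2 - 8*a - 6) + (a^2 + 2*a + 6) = 3*a^2 - 6*a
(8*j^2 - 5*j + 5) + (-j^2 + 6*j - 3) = 7*j^2 + j + 2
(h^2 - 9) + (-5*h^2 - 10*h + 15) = -4*h^2 - 10*h + 6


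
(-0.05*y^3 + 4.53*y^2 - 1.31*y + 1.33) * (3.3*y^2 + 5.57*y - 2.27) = -0.165*y^5 + 14.6705*y^4 + 21.0226*y^3 - 13.1908*y^2 + 10.3818*y - 3.0191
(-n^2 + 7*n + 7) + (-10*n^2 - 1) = -11*n^2 + 7*n + 6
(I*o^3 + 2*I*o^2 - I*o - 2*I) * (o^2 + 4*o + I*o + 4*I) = I*o^5 - o^4 + 6*I*o^4 - 6*o^3 + 7*I*o^3 - 7*o^2 - 6*I*o^2 + 6*o - 8*I*o + 8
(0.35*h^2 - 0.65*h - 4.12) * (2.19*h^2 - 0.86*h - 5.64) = 0.7665*h^4 - 1.7245*h^3 - 10.4378*h^2 + 7.2092*h + 23.2368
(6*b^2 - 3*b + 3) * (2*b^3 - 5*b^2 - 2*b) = 12*b^5 - 36*b^4 + 9*b^3 - 9*b^2 - 6*b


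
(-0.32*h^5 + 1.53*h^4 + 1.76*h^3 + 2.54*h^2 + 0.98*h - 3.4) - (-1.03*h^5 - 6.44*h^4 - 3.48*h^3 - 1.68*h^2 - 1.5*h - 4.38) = 0.71*h^5 + 7.97*h^4 + 5.24*h^3 + 4.22*h^2 + 2.48*h + 0.98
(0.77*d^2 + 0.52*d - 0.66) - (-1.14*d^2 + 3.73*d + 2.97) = 1.91*d^2 - 3.21*d - 3.63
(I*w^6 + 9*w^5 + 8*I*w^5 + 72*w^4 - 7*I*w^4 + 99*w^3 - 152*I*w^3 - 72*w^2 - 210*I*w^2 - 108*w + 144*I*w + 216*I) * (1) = I*w^6 + 9*w^5 + 8*I*w^5 + 72*w^4 - 7*I*w^4 + 99*w^3 - 152*I*w^3 - 72*w^2 - 210*I*w^2 - 108*w + 144*I*w + 216*I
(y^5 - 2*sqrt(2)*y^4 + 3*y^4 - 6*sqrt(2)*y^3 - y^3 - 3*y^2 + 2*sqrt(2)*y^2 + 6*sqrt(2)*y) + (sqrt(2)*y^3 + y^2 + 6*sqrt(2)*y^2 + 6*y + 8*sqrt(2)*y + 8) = y^5 - 2*sqrt(2)*y^4 + 3*y^4 - 5*sqrt(2)*y^3 - y^3 - 2*y^2 + 8*sqrt(2)*y^2 + 6*y + 14*sqrt(2)*y + 8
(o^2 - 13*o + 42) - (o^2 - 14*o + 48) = o - 6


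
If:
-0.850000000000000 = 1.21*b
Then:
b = -0.70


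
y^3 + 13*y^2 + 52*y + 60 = (y + 2)*(y + 5)*(y + 6)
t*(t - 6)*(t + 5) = t^3 - t^2 - 30*t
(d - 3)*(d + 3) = d^2 - 9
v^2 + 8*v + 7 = (v + 1)*(v + 7)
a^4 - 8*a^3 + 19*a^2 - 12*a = a*(a - 4)*(a - 3)*(a - 1)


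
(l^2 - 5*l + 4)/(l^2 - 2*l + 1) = (l - 4)/(l - 1)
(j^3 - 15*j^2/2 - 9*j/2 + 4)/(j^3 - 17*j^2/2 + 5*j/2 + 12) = (2*j - 1)/(2*j - 3)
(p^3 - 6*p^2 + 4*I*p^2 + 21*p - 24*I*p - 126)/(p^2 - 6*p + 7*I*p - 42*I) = p - 3*I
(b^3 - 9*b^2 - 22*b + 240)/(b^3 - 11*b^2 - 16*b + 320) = (b - 6)/(b - 8)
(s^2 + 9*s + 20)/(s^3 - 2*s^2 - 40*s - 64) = (s + 5)/(s^2 - 6*s - 16)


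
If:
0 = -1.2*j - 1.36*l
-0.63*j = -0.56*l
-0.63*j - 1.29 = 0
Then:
No Solution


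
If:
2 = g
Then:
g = 2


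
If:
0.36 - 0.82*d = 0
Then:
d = 0.44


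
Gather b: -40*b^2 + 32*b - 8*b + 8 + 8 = -40*b^2 + 24*b + 16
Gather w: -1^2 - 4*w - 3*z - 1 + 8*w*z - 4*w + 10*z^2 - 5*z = w*(8*z - 8) + 10*z^2 - 8*z - 2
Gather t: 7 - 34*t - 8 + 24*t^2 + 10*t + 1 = 24*t^2 - 24*t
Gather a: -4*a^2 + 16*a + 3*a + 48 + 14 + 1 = -4*a^2 + 19*a + 63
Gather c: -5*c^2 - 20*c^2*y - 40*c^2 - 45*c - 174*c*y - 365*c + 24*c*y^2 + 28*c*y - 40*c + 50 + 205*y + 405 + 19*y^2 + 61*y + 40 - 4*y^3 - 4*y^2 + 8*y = c^2*(-20*y - 45) + c*(24*y^2 - 146*y - 450) - 4*y^3 + 15*y^2 + 274*y + 495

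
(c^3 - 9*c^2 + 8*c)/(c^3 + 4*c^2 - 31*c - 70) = c*(c^2 - 9*c + 8)/(c^3 + 4*c^2 - 31*c - 70)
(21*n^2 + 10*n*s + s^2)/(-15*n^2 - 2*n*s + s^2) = (7*n + s)/(-5*n + s)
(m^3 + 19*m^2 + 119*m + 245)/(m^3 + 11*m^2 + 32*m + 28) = (m^2 + 12*m + 35)/(m^2 + 4*m + 4)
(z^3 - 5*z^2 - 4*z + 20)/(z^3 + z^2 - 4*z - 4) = (z - 5)/(z + 1)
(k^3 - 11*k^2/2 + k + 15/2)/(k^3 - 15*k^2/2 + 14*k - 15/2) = (k + 1)/(k - 1)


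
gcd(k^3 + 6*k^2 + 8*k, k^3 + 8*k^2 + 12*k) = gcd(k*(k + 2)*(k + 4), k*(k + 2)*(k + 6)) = k^2 + 2*k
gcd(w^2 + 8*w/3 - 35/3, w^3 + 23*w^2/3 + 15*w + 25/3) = w + 5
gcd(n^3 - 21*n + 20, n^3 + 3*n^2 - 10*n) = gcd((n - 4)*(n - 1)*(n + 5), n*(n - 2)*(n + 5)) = n + 5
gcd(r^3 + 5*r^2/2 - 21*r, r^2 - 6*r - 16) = 1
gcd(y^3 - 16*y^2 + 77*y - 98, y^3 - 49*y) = y - 7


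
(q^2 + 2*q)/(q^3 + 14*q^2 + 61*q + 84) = q*(q + 2)/(q^3 + 14*q^2 + 61*q + 84)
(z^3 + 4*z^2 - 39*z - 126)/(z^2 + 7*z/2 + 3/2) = 2*(z^2 + z - 42)/(2*z + 1)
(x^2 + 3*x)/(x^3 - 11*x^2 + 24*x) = (x + 3)/(x^2 - 11*x + 24)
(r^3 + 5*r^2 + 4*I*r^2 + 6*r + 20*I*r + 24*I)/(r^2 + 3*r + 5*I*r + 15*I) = (r^2 + r*(2 + 4*I) + 8*I)/(r + 5*I)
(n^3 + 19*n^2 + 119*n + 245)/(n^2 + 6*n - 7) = (n^2 + 12*n + 35)/(n - 1)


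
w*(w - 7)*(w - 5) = w^3 - 12*w^2 + 35*w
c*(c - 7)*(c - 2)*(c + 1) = c^4 - 8*c^3 + 5*c^2 + 14*c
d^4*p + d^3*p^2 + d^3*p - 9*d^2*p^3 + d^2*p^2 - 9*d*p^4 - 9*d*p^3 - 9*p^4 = (d - 3*p)*(d + p)*(d + 3*p)*(d*p + p)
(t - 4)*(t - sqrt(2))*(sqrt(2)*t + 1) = sqrt(2)*t^3 - 4*sqrt(2)*t^2 - t^2 - sqrt(2)*t + 4*t + 4*sqrt(2)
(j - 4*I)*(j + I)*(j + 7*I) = j^3 + 4*I*j^2 + 25*j + 28*I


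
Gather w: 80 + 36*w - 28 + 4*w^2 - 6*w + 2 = 4*w^2 + 30*w + 54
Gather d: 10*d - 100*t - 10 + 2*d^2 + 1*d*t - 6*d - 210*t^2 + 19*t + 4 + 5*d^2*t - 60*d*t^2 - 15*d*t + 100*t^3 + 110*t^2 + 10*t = d^2*(5*t + 2) + d*(-60*t^2 - 14*t + 4) + 100*t^3 - 100*t^2 - 71*t - 6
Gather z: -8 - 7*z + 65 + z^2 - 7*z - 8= z^2 - 14*z + 49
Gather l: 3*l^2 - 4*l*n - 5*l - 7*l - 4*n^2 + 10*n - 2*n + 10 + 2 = 3*l^2 + l*(-4*n - 12) - 4*n^2 + 8*n + 12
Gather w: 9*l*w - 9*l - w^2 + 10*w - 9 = -9*l - w^2 + w*(9*l + 10) - 9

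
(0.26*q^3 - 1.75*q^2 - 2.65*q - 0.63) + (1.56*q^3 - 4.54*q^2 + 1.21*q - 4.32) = 1.82*q^3 - 6.29*q^2 - 1.44*q - 4.95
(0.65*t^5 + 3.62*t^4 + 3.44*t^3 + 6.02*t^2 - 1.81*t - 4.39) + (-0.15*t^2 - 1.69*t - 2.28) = 0.65*t^5 + 3.62*t^4 + 3.44*t^3 + 5.87*t^2 - 3.5*t - 6.67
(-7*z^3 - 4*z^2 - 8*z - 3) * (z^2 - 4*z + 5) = -7*z^5 + 24*z^4 - 27*z^3 + 9*z^2 - 28*z - 15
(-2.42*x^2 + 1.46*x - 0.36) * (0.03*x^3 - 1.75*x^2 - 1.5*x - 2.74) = -0.0726*x^5 + 4.2788*x^4 + 1.0642*x^3 + 5.0708*x^2 - 3.4604*x + 0.9864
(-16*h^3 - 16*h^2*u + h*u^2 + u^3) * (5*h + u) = -80*h^4 - 96*h^3*u - 11*h^2*u^2 + 6*h*u^3 + u^4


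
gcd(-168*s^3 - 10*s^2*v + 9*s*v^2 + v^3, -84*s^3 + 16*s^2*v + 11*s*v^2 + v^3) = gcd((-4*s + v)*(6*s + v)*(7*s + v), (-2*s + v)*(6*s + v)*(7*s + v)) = 42*s^2 + 13*s*v + v^2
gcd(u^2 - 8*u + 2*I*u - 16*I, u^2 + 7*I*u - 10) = u + 2*I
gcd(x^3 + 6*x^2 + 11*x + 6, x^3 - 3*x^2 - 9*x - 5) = x + 1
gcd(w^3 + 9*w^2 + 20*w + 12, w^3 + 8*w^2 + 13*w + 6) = w^2 + 7*w + 6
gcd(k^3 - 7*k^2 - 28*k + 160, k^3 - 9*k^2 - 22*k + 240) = k^2 - 3*k - 40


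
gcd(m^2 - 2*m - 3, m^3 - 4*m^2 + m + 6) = m^2 - 2*m - 3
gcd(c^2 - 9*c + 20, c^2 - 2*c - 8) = c - 4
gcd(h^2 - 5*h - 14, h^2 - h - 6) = h + 2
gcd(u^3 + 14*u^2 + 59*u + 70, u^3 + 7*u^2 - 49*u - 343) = u + 7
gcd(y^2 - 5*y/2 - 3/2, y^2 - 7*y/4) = 1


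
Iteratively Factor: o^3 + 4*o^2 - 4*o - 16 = (o - 2)*(o^2 + 6*o + 8) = (o - 2)*(o + 2)*(o + 4)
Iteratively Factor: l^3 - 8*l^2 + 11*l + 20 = (l - 5)*(l^2 - 3*l - 4) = (l - 5)*(l + 1)*(l - 4)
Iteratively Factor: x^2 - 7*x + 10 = (x - 5)*(x - 2)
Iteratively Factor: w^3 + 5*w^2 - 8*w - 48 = (w - 3)*(w^2 + 8*w + 16) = (w - 3)*(w + 4)*(w + 4)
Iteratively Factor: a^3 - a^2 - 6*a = (a - 3)*(a^2 + 2*a) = a*(a - 3)*(a + 2)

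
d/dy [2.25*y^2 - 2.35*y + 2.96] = 4.5*y - 2.35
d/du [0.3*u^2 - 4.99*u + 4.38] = 0.6*u - 4.99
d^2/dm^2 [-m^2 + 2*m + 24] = -2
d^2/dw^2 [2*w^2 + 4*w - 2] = 4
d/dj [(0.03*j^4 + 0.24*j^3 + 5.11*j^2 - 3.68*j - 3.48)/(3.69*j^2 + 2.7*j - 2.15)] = (0.2214*j^5 + 1.1286*j^4 + 1.038*j^3 + 25.8282*j^2 + 3.7094*j + 17.308)/(13.6161*j^4 + 19.926*j^3 - 8.577*j^2 - 11.61*j + 4.6225)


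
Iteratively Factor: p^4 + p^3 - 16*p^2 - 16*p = (p)*(p^3 + p^2 - 16*p - 16) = p*(p + 1)*(p^2 - 16) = p*(p + 1)*(p + 4)*(p - 4)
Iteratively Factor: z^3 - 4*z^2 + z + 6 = (z + 1)*(z^2 - 5*z + 6) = (z - 2)*(z + 1)*(z - 3)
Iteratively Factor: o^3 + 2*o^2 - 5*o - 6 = (o + 1)*(o^2 + o - 6) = (o - 2)*(o + 1)*(o + 3)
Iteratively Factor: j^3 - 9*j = (j - 3)*(j^2 + 3*j) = j*(j - 3)*(j + 3)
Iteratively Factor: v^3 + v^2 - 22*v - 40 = (v + 2)*(v^2 - v - 20) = (v - 5)*(v + 2)*(v + 4)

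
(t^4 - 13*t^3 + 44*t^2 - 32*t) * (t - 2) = t^5 - 15*t^4 + 70*t^3 - 120*t^2 + 64*t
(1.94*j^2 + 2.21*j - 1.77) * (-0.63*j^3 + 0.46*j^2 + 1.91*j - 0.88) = -1.2222*j^5 - 0.4999*j^4 + 5.8371*j^3 + 1.6997*j^2 - 5.3255*j + 1.5576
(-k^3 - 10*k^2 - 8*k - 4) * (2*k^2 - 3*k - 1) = -2*k^5 - 17*k^4 + 15*k^3 + 26*k^2 + 20*k + 4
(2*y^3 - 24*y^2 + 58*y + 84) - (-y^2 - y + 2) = 2*y^3 - 23*y^2 + 59*y + 82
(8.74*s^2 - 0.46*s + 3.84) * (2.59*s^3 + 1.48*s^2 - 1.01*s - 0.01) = 22.6366*s^5 + 11.7438*s^4 + 0.437399999999998*s^3 + 6.0604*s^2 - 3.8738*s - 0.0384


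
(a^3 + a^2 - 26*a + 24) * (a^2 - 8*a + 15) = a^5 - 7*a^4 - 19*a^3 + 247*a^2 - 582*a + 360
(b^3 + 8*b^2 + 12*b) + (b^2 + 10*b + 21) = b^3 + 9*b^2 + 22*b + 21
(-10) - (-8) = -2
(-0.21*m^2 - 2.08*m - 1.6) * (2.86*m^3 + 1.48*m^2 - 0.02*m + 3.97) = -0.6006*m^5 - 6.2596*m^4 - 7.6502*m^3 - 3.1601*m^2 - 8.2256*m - 6.352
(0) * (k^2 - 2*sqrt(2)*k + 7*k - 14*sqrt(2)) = 0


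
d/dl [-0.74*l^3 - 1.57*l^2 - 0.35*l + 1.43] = -2.22*l^2 - 3.14*l - 0.35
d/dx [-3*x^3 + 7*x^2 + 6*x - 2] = -9*x^2 + 14*x + 6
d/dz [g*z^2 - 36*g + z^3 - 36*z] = 2*g*z + 3*z^2 - 36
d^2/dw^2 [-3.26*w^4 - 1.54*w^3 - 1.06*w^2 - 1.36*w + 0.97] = -39.12*w^2 - 9.24*w - 2.12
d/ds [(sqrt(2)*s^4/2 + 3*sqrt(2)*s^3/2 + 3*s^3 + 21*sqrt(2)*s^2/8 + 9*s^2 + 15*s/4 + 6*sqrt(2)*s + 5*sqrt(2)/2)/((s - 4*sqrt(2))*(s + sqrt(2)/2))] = (8*sqrt(2)*s^5 - 60*s^4 + 12*sqrt(2)*s^4 - 232*sqrt(2)*s^3 - 168*s^3 - 444*sqrt(2)*s^2 - 465*s^2 - 576*s - 208*sqrt(2)*s - 192*sqrt(2) + 20)/(4*(2*s^4 - 14*sqrt(2)*s^3 + 33*s^2 + 56*sqrt(2)*s + 32))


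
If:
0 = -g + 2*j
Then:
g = 2*j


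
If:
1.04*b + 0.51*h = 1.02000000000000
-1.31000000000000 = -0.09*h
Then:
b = -6.16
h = 14.56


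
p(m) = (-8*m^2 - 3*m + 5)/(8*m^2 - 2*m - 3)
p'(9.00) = 0.01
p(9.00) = -1.07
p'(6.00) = 0.02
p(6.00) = -1.10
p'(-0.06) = 2.59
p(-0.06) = -1.81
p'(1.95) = 0.20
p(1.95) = -1.33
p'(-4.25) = 0.04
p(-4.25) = -0.84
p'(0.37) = 1.81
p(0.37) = -1.06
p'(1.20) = 1.02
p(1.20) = -1.65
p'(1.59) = 0.35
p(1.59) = -1.42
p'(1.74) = 0.27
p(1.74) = -1.38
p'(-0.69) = 12.55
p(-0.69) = 1.49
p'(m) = (2 - 16*m)*(-8*m^2 - 3*m + 5)/(8*m^2 - 2*m - 3)^2 + (-16*m - 3)/(8*m^2 - 2*m - 3)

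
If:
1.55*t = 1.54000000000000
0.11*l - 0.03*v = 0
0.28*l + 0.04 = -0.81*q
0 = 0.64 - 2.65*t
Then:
No Solution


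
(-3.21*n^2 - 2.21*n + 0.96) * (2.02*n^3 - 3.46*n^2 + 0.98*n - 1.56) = -6.4842*n^5 + 6.6424*n^4 + 6.44*n^3 - 0.479799999999999*n^2 + 4.3884*n - 1.4976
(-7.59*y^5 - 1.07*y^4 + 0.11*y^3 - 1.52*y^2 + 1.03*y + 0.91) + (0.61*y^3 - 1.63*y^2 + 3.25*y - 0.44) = -7.59*y^5 - 1.07*y^4 + 0.72*y^3 - 3.15*y^2 + 4.28*y + 0.47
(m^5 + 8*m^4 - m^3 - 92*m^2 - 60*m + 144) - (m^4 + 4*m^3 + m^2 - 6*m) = m^5 + 7*m^4 - 5*m^3 - 93*m^2 - 54*m + 144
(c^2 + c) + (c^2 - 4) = 2*c^2 + c - 4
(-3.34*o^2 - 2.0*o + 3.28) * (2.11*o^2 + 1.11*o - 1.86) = -7.0474*o^4 - 7.9274*o^3 + 10.9132*o^2 + 7.3608*o - 6.1008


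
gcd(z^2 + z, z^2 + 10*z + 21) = 1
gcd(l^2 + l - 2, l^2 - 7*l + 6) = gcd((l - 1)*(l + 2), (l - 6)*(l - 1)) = l - 1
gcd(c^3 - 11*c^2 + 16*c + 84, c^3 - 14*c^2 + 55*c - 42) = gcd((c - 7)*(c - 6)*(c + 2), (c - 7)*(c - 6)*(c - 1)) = c^2 - 13*c + 42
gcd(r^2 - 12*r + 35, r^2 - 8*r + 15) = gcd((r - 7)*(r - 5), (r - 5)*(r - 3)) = r - 5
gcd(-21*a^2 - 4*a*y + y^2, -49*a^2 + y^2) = -7*a + y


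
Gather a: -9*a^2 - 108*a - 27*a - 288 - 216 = -9*a^2 - 135*a - 504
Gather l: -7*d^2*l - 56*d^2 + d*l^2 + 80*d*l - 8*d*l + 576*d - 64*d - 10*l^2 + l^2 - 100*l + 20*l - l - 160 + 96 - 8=-56*d^2 + 512*d + l^2*(d - 9) + l*(-7*d^2 + 72*d - 81) - 72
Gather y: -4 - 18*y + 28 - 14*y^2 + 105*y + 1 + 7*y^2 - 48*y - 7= -7*y^2 + 39*y + 18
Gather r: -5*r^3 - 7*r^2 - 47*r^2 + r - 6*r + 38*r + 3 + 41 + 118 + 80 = -5*r^3 - 54*r^2 + 33*r + 242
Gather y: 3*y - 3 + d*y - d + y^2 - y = -d + y^2 + y*(d + 2) - 3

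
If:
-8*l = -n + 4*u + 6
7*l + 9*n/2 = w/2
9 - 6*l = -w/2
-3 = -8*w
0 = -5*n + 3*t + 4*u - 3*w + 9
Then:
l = 49/32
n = -337/144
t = 73/216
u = -2965/576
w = 3/8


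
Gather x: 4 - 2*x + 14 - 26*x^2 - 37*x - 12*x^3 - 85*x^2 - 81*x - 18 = -12*x^3 - 111*x^2 - 120*x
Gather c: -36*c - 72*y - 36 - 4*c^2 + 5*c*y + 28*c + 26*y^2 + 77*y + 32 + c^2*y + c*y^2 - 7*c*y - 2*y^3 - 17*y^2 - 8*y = c^2*(y - 4) + c*(y^2 - 2*y - 8) - 2*y^3 + 9*y^2 - 3*y - 4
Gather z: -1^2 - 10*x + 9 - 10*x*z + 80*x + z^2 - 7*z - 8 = 70*x + z^2 + z*(-10*x - 7)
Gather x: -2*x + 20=20 - 2*x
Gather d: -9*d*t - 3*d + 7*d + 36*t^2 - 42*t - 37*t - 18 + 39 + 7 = d*(4 - 9*t) + 36*t^2 - 79*t + 28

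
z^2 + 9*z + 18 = (z + 3)*(z + 6)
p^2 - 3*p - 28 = (p - 7)*(p + 4)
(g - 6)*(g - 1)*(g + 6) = g^3 - g^2 - 36*g + 36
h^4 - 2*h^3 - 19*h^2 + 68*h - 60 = (h - 3)*(h - 2)^2*(h + 5)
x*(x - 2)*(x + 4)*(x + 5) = x^4 + 7*x^3 + 2*x^2 - 40*x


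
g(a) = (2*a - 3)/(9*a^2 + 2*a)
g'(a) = (-18*a - 2)*(2*a - 3)/(9*a^2 + 2*a)^2 + 2/(9*a^2 + 2*a) = 6*(-3*a^2 + 9*a + 1)/(a^2*(81*a^2 + 36*a + 4))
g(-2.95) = -0.12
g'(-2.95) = -0.06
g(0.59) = -0.42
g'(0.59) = 1.70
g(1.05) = -0.07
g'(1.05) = 0.30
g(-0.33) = -11.43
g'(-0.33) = -134.49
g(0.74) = -0.24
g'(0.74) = 0.88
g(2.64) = 0.03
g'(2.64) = 0.00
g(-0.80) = -1.11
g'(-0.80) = -2.82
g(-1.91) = -0.24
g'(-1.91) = -0.19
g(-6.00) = -0.05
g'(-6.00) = -0.00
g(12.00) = 0.02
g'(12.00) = 0.00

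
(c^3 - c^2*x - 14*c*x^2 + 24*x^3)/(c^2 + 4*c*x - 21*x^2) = (c^2 + 2*c*x - 8*x^2)/(c + 7*x)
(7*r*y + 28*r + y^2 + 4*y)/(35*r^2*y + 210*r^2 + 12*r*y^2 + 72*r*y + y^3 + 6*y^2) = (y + 4)/(5*r*y + 30*r + y^2 + 6*y)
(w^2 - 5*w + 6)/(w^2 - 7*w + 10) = (w - 3)/(w - 5)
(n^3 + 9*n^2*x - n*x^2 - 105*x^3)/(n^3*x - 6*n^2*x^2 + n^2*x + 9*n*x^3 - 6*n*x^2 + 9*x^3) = (-n^2 - 12*n*x - 35*x^2)/(x*(-n^2 + 3*n*x - n + 3*x))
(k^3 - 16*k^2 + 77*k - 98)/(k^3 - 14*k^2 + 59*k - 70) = (k - 7)/(k - 5)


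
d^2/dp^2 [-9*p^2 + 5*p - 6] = -18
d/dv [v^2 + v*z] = 2*v + z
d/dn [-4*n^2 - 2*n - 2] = -8*n - 2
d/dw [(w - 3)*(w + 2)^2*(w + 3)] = 4*w^3 + 12*w^2 - 10*w - 36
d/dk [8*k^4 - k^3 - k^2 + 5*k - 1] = 32*k^3 - 3*k^2 - 2*k + 5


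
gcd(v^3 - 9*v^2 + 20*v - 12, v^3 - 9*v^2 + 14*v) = v - 2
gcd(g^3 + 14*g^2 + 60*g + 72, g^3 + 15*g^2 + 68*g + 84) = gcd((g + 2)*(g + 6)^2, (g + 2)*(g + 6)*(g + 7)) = g^2 + 8*g + 12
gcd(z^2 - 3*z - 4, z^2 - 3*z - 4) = z^2 - 3*z - 4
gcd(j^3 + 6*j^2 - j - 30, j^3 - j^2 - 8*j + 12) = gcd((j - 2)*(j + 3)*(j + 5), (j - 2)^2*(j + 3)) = j^2 + j - 6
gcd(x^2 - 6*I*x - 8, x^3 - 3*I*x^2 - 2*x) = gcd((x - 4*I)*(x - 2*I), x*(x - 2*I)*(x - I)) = x - 2*I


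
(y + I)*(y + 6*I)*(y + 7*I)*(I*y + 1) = I*y^4 - 13*y^3 - 41*I*y^2 - 13*y - 42*I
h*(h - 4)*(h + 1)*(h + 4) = h^4 + h^3 - 16*h^2 - 16*h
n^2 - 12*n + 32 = (n - 8)*(n - 4)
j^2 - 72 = (j - 6*sqrt(2))*(j + 6*sqrt(2))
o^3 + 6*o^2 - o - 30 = (o - 2)*(o + 3)*(o + 5)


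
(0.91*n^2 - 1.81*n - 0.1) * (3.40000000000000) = 3.094*n^2 - 6.154*n - 0.34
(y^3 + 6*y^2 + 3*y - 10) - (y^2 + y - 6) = y^3 + 5*y^2 + 2*y - 4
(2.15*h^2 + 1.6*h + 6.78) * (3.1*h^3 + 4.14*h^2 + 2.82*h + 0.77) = 6.665*h^5 + 13.861*h^4 + 33.705*h^3 + 34.2367*h^2 + 20.3516*h + 5.2206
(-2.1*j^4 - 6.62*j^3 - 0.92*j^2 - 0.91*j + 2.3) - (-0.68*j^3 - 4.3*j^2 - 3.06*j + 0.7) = -2.1*j^4 - 5.94*j^3 + 3.38*j^2 + 2.15*j + 1.6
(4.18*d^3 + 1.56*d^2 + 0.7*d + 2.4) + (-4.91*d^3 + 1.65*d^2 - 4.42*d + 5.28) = -0.73*d^3 + 3.21*d^2 - 3.72*d + 7.68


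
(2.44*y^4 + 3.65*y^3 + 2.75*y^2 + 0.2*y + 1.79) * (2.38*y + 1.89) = 5.8072*y^5 + 13.2986*y^4 + 13.4435*y^3 + 5.6735*y^2 + 4.6382*y + 3.3831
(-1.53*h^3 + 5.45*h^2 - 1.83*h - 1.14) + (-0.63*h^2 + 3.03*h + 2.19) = -1.53*h^3 + 4.82*h^2 + 1.2*h + 1.05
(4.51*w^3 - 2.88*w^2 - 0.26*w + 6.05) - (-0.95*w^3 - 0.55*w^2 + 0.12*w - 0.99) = 5.46*w^3 - 2.33*w^2 - 0.38*w + 7.04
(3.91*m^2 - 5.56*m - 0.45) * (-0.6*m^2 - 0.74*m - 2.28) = -2.346*m^4 + 0.4426*m^3 - 4.5304*m^2 + 13.0098*m + 1.026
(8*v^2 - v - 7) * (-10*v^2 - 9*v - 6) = -80*v^4 - 62*v^3 + 31*v^2 + 69*v + 42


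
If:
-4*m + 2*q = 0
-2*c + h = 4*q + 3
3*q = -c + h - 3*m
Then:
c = q/2 - 3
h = 5*q - 3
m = q/2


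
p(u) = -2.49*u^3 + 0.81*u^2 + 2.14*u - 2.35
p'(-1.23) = -11.15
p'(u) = -7.47*u^2 + 1.62*u + 2.14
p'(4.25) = -125.90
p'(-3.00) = -69.95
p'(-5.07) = -198.09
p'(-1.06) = -7.97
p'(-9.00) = -617.51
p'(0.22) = 2.13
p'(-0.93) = -5.83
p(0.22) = -1.87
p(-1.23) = 0.88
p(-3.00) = 65.75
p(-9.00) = 1859.21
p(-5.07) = 332.13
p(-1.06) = -0.74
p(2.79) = -44.15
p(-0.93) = -1.64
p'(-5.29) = -215.47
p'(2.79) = -51.49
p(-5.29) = 377.61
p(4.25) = -169.77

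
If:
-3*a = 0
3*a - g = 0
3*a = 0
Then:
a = 0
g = 0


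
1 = 1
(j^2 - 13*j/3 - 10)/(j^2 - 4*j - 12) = (j + 5/3)/(j + 2)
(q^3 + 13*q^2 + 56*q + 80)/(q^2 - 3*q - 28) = (q^2 + 9*q + 20)/(q - 7)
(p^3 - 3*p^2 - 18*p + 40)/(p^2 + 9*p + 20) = (p^2 - 7*p + 10)/(p + 5)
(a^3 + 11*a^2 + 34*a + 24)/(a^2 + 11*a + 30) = (a^2 + 5*a + 4)/(a + 5)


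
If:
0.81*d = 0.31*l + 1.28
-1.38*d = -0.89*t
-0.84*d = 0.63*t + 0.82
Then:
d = -0.45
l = -5.31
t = -0.70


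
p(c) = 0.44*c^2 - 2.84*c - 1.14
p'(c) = 0.88*c - 2.84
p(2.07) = -5.13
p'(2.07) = -1.02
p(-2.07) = 6.62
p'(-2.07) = -4.66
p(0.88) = -3.30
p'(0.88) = -2.07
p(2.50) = -5.49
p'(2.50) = -0.64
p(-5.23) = 25.75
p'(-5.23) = -7.44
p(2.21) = -5.27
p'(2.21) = -0.90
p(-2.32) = 7.82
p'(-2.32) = -4.88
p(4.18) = -5.32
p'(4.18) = 0.84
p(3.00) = -5.70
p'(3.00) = -0.20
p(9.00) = 8.94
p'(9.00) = 5.08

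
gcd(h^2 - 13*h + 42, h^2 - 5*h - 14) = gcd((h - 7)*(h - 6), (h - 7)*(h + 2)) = h - 7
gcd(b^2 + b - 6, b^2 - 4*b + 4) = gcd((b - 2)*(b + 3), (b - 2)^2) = b - 2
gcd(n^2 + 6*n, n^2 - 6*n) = n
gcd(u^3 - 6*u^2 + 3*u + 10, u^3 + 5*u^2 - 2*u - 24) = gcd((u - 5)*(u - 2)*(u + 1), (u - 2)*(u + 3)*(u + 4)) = u - 2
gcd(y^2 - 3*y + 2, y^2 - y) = y - 1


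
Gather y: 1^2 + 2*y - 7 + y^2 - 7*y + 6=y^2 - 5*y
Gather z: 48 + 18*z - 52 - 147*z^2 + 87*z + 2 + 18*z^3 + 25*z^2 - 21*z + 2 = 18*z^3 - 122*z^2 + 84*z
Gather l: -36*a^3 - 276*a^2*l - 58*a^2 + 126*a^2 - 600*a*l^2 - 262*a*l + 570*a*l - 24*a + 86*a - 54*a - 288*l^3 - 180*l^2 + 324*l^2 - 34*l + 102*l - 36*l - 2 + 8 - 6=-36*a^3 + 68*a^2 + 8*a - 288*l^3 + l^2*(144 - 600*a) + l*(-276*a^2 + 308*a + 32)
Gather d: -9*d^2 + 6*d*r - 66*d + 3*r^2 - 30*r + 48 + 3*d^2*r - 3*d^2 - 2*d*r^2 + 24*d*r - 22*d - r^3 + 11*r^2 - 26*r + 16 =d^2*(3*r - 12) + d*(-2*r^2 + 30*r - 88) - r^3 + 14*r^2 - 56*r + 64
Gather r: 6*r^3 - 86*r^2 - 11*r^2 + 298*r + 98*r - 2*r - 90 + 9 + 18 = 6*r^3 - 97*r^2 + 394*r - 63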